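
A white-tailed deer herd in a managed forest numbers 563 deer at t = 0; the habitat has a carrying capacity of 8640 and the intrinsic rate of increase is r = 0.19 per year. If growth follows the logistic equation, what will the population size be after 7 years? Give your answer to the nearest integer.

A = (K − N₀)/N₀ = (8640 − 563)/563 = 14.346.
N(t) = K/(1 + A·e^(−rt)) = 8640/(1 + 14.346×e^(−0.19×7)).
e^(−1.33) = 0.26448; denominator = 1 + 14.346×0.26448 = 4.7943.
N = 8640/4.7943 = 1802.15.

1802 deer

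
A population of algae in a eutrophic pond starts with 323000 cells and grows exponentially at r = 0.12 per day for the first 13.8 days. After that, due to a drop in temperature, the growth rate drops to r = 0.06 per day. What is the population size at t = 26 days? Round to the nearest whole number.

3518015 cells

Phase 1: N(13.8) = 323000·e^(0.12×13.8) = 323000·e^1.656 = 1.691976×10^6.
Phase 2 runs for 26 − 13.8 = 12.2 days at r = 0.06.
N(26) = 1.691976×10^6·e^(0.06×12.2) = 1.691976×10^6·e^0.732 = 3.518015×10^6.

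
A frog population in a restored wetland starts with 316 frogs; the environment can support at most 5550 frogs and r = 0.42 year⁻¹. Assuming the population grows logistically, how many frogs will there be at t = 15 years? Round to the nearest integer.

5386 frogs

A = (K − N₀)/N₀ = (5550 − 316)/316 = 16.563.
N(t) = K/(1 + A·e^(−rt)) = 5550/(1 + 16.563×e^(−0.42×15)).
e^(−6.3) = 0.0018363; denominator = 1 + 16.563×0.0018363 = 1.0304.
N = 5550/1.0304 = 5386.18.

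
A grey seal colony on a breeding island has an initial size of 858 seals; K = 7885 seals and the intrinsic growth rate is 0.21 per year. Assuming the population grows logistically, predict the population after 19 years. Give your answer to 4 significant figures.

6848 seals

A = (K − N₀)/N₀ = (7885 − 858)/858 = 8.19.
N(t) = K/(1 + A·e^(−rt)) = 7885/(1 + 8.19×e^(−0.21×19)).
e^(−3.99) = 0.0185; denominator = 1 + 8.19×0.0185 = 1.1515.
N = 7885/1.1515 = 6847.52.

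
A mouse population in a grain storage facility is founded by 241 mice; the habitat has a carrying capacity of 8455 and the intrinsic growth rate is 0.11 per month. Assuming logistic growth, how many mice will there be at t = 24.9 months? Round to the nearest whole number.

A = (K − N₀)/N₀ = (8455 − 241)/241 = 34.083.
N(t) = K/(1 + A·e^(−rt)) = 8455/(1 + 34.083×e^(−0.11×24.9)).
e^(−2.739) = 0.064635; denominator = 1 + 34.083×0.064635 = 3.203.
N = 8455/3.203 = 2639.75.

2640 mice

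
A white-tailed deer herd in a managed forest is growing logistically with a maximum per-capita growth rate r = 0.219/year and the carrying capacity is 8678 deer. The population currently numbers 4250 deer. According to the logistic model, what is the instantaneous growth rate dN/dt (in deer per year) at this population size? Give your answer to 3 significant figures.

dN/dt = rN(1 − N/K) = 0.219 × 4250 × (1 − 4250/8678).
1 − 4250/8678 = 0.51026; dN/dt = 0.219 × 4250 × 0.51026 = 474.92.

475 deer per year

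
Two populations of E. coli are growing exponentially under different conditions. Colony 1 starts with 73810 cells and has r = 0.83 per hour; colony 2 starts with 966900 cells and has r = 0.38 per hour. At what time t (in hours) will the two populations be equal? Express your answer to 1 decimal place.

5.7 hours

Set 73810·e^(0.83t) = 966900·e^(0.38t).
e^((0.83 − 0.38)t) = 966900/73810 → e^(0.45·t) = 13.1.
0.45·t = ln(13.1) = 2.5726, so t = 2.5726/0.45 = 5.7169.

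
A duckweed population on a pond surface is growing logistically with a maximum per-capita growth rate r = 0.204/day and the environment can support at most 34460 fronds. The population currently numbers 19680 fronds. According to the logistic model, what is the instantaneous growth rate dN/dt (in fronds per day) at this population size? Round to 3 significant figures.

dN/dt = rN(1 − N/K) = 0.204 × 19680 × (1 − 19680/34460).
1 − 19680/34460 = 0.4289; dN/dt = 0.204 × 19680 × 0.4289 = 1721.9.

1720 fronds per day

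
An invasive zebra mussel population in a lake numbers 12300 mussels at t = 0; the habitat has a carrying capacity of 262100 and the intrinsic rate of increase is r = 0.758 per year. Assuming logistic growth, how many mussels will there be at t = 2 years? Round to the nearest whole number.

48007 mussels

A = (K − N₀)/N₀ = (262100 − 12300)/12300 = 20.309.
N(t) = K/(1 + A·e^(−rt)) = 262100/(1 + 20.309×e^(−0.758×2)).
e^(−1.516) = 0.21959; denominator = 1 + 20.309×0.21959 = 5.4596.
N = 262100/5.4596 = 48007.1.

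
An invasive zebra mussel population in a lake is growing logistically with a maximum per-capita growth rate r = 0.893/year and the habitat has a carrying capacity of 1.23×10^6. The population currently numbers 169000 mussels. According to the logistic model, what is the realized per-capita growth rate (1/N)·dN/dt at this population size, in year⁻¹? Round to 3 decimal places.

(1/N)·dN/dt = r(1 − N/K) = 0.893 × (1 − 169000/1.23×10^6).
= 0.893 × 0.8626 = 0.7703.

0.770 per year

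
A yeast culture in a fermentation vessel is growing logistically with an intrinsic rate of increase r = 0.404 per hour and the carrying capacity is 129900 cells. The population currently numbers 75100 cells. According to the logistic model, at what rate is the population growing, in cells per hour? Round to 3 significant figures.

dN/dt = rN(1 − N/K) = 0.404 × 75100 × (1 − 75100/129900).
1 − 75100/129900 = 0.42186; dN/dt = 0.404 × 75100 × 0.42186 = 12799.

12800 cells per hour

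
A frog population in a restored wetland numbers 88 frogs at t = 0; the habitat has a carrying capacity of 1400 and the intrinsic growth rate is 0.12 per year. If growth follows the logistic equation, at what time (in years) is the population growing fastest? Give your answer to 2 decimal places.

Logistic growth is fastest at N = K/2 = 700.
A = (K − N₀)/N₀ = 14.909. Set K/(1 + A·e^(−rt)) = K/2 → A·e^(−rt) = 1.
e^(−0.12t) = 1/14.909 = 0.0670732, so t = ln(14.909)/0.12 = 2.702/0.12 = 22.516.

22.52 years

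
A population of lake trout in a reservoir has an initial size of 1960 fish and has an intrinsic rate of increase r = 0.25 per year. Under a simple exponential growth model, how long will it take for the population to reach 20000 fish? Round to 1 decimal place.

Set N₀·e^(rt) = 20000: e^(0.25·t) = 20000/1960 = 10.204.
0.25·t = ln(10.204) = 2.3228, so t = 2.3228/0.25 = 9.2912.

9.3 years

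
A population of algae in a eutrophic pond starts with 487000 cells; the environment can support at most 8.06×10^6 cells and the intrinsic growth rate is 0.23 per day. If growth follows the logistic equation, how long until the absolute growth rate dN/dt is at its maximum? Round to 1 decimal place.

11.9 days

Logistic growth is fastest at N = K/2 = 4.03×10^6.
A = (K − N₀)/N₀ = 15.55. Set K/(1 + A·e^(−rt)) = K/2 → A·e^(−rt) = 1.
e^(−0.23t) = 1/15.55 = 0.0643074, so t = ln(15.55)/0.23 = 2.7441/0.23 = 11.931.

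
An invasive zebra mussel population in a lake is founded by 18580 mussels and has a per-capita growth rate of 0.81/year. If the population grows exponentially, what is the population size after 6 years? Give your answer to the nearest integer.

2397270 mussels

N(t) = N₀·e^(rt) = 18580 × e^(0.81×6) = 18580 × e^4.86.
e^4.86 ≈ 129.02, so N ≈ 18580 × 129.02 = 2.39727×10^6.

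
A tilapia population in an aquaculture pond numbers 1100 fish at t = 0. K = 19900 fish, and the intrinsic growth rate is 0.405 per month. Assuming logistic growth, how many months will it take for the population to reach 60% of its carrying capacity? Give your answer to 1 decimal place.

A = (K − N₀)/N₀ = (19900 − 1100)/1100 = 17.091.
Solve 19900/(1 + 17.091·e^(−0.405t)) = 11940: 1 + 17.091·e^(−0.405t) = 1.6667, so e^(−0.405t) = 0.0390071.
−0.405·t = ln(0.0390071) = -3.244, so t = 3.244/0.405 = 8.0099.

8.0 months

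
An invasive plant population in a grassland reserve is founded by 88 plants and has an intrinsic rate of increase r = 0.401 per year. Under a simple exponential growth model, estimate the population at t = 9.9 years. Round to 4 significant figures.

4662 plants

N(t) = N₀·e^(rt) = 88 × e^(0.401×9.9) = 88 × e^3.97.
e^3.97 ≈ 52.979, so N ≈ 88 × 52.979 = 4662.17.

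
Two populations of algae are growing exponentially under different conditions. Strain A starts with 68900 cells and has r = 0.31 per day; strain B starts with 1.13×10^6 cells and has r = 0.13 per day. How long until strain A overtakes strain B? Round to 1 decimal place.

Set 68900·e^(0.31t) = 1.13×10^6·e^(0.13t).
e^((0.31 − 0.13)t) = 1.13×10^6/68900 → e^(0.18·t) = 16.401.
0.18·t = ln(16.401) = 2.7973, so t = 2.7973/0.18 = 15.541.

15.5 days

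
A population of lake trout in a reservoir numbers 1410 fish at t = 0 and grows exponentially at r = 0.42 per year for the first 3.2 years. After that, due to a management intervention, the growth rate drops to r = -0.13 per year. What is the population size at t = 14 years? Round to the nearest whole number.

Phase 1: N(3.2) = 1410·e^(0.42×3.2) = 1410·e^1.344 = 5406.43.
Phase 2 runs for 14 − 3.2 = 10.8 years at r = -0.13.
N(14) = 5406.43·e^(-0.13×10.8) = 5406.43·e^-1.404 = 1327.89.

1328 fish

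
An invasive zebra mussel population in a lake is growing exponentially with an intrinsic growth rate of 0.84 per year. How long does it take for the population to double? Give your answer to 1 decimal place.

Doubling time t_d = ln(2)/r = 0.6931/0.84 = 0.82518.

0.8 years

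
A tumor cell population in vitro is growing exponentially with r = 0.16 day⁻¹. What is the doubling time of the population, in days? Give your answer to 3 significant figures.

4.33 days

Doubling time t_d = ln(2)/r = 0.6931/0.16 = 4.3322.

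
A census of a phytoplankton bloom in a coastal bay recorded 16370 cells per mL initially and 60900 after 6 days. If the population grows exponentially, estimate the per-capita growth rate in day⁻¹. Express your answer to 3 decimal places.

From N(t) = N₀·e^(rt): e^(r·6) = 60900/16370 = 3.7202.
r·6 = ln(3.7202) = 1.3138, so r = 1.3138/6 = 0.21896.

0.219 per day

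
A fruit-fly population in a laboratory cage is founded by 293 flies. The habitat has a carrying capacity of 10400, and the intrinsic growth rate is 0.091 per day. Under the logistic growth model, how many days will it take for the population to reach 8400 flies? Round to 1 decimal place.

54.7 days

A = (K − N₀)/N₀ = (10400 − 293)/293 = 34.495.
Solve 10400/(1 + 34.495·e^(−0.091t)) = 8400: 1 + 34.495·e^(−0.091t) = 1.2381, so e^(−0.091t) = 0.00690234.
−0.091·t = ln(0.00690234) = -4.9759, so t = 4.9759/0.091 = 54.68.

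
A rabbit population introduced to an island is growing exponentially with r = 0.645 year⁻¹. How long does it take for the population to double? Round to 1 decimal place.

1.1 years

Doubling time t_d = ln(2)/r = 0.6931/0.645 = 1.0746.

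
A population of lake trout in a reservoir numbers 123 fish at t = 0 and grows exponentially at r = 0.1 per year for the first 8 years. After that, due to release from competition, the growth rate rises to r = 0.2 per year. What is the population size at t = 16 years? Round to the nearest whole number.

1356 fish

Phase 1: N(8) = 123·e^(0.1×8) = 123·e^0.8 = 273.742.
Phase 2 runs for 16 − 8 = 8 years at r = 0.2.
N(16) = 273.742·e^(0.2×8) = 273.742·e^1.6 = 1355.85.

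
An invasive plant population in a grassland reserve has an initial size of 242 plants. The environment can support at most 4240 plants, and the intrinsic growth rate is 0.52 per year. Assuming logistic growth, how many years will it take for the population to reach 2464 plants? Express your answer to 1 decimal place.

A = (K − N₀)/N₀ = (4240 − 242)/242 = 16.521.
Solve 4240/(1 + 16.521·e^(−0.52t)) = 2464: 1 + 16.521·e^(−0.52t) = 1.7208, so e^(−0.52t) = 0.043629.
−0.52·t = ln(0.043629) = -3.132, so t = 3.132/0.52 = 6.0231.

6.0 years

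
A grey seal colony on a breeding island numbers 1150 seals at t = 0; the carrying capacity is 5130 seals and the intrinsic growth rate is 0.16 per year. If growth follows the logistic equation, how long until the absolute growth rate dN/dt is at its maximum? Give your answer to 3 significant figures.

7.76 years

Logistic growth is fastest at N = K/2 = 2565.
A = (K − N₀)/N₀ = 3.4609. Set K/(1 + A·e^(−rt)) = K/2 → A·e^(−rt) = 1.
e^(−0.16t) = 1/3.4609 = 0.288945, so t = ln(3.4609)/0.16 = 1.2415/0.16 = 7.7595.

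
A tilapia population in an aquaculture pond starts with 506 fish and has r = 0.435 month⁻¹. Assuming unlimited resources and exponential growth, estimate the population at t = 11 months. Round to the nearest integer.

N(t) = N₀·e^(rt) = 506 × e^(0.435×11) = 506 × e^4.785.
e^4.785 ≈ 119.7, so N ≈ 506 × 119.7 = 60568.9.

60569 fish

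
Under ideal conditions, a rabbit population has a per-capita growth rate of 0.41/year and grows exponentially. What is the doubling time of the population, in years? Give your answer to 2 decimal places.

Doubling time t_d = ln(2)/r = 0.6931/0.41 = 1.6906.

1.69 years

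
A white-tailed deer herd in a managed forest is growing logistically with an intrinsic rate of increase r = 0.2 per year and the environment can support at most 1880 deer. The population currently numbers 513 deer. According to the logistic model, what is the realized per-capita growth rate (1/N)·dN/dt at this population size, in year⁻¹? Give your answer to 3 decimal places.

(1/N)·dN/dt = r(1 − N/K) = 0.2 × (1 − 513/1880).
= 0.2 × 0.72713 = 0.14543.

0.145 per year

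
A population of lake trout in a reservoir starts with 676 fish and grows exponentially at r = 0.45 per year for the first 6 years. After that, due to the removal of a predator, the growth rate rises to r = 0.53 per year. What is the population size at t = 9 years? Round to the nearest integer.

Phase 1: N(6) = 676·e^(0.45×6) = 676·e^2.7 = 10058.7.
Phase 2 runs for 9 − 6 = 3 years at r = 0.53.
N(9) = 10058.7·e^(0.53×3) = 10058.7·e^1.59 = 49325.3.

49325 fish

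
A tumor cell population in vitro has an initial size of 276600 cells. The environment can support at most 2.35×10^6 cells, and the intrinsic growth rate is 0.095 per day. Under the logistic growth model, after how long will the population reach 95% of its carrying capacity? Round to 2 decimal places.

A = (K − N₀)/N₀ = (2.35×10^6 − 276600)/276600 = 7.496.
Solve 2.35×10^6/(1 + 7.496·e^(−0.095t)) = 2.2325×10^6: 1 + 7.496·e^(−0.095t) = 1.0526, so e^(−0.095t) = 0.00702127.
−0.095·t = ln(0.00702127) = -4.9588, so t = 4.9588/0.095 = 52.198.

52.20 days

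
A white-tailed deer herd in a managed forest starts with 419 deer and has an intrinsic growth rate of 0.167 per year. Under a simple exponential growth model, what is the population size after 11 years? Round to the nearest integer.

2630 deer

N(t) = N₀·e^(rt) = 419 × e^(0.167×11) = 419 × e^1.837.
e^1.837 ≈ 6.2777, so N ≈ 419 × 6.2777 = 2630.35.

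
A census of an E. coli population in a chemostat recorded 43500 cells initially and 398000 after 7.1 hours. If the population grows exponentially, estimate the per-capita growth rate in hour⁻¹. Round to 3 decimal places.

From N(t) = N₀·e^(rt): e^(r·7.1) = 398000/43500 = 9.1494.
r·7.1 = ln(9.1494) = 2.2137, so r = 2.2137/7.1 = 0.31179.

0.312 per hour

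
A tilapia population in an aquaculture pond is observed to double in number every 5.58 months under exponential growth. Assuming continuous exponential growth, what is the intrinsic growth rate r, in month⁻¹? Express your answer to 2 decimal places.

r = ln(2)/t_d = 0.6931/5.58 = 0.12422.

0.12 per month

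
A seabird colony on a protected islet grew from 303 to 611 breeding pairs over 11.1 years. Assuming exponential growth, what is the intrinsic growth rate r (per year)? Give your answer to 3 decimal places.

From N(t) = N₀·e^(rt): e^(r·11.1) = 611/303 = 2.0165.
r·11.1 = ln(2.0165) = 0.70136, so r = 0.70136/11.1 = 0.063186.

0.063 per year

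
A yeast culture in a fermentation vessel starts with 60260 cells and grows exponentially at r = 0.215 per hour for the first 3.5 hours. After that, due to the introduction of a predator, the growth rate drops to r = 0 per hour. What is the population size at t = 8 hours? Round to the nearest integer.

Phase 1: N(3.5) = 60260·e^(0.215×3.5) = 60260·e^0.7525 = 127890.
Phase 2 runs for 8 − 3.5 = 4.5 hours at r = 0.
N(8) = 127890·e^(0×4.5) = 127890·e^-0 = 127890.

127890 cells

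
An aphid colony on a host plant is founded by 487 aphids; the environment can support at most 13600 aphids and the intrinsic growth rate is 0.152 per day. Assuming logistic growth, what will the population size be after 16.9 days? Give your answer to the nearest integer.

4440 aphids

A = (K − N₀)/N₀ = (13600 − 487)/487 = 26.926.
N(t) = K/(1 + A·e^(−rt)) = 13600/(1 + 26.926×e^(−0.152×16.9)).
e^(−2.569) = 0.076627; denominator = 1 + 26.926×0.076627 = 3.0633.
N = 13600/3.0633 = 4439.69.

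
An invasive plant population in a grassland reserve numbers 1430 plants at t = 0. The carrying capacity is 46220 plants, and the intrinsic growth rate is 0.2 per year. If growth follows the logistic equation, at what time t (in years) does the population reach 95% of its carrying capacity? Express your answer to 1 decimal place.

31.9 years

A = (K − N₀)/N₀ = (46220 − 1430)/1430 = 31.322.
Solve 46220/(1 + 31.322·e^(−0.2t)) = 43909: 1 + 31.322·e^(−0.2t) = 1.0526, so e^(−0.2t) = 0.00168036.
−0.2·t = ln(0.00168036) = -6.3887, so t = 6.3887/0.2 = 31.944.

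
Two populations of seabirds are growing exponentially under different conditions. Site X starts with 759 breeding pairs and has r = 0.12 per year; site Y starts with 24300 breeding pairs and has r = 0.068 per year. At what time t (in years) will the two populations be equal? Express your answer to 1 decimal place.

66.7 years

Set 759·e^(0.12t) = 24300·e^(0.068t).
e^((0.12 − 0.068)t) = 24300/759 → e^(0.052·t) = 32.016.
0.052·t = ln(32.016) = 3.4662, so t = 3.4662/0.052 = 66.658.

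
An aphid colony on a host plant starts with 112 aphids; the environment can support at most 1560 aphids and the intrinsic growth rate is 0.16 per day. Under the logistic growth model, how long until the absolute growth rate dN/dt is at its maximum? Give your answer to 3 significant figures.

Logistic growth is fastest at N = K/2 = 780.
A = (K − N₀)/N₀ = 12.929. Set K/(1 + A·e^(−rt)) = K/2 → A·e^(−rt) = 1.
e^(−0.16t) = 1/12.929 = 0.0773481, so t = ln(12.929)/0.16 = 2.5594/0.16 = 15.996.

16.0 days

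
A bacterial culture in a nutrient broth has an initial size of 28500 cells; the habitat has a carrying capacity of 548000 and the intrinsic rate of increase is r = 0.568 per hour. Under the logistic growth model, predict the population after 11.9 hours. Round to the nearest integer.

A = (K − N₀)/N₀ = (548000 − 28500)/28500 = 18.228.
N(t) = K/(1 + A·e^(−rt)) = 548000/(1 + 18.228×e^(−0.568×11.9)).
e^(−6.759) = 0.0011602; denominator = 1 + 18.228×0.0011602 = 1.0211.
N = 548000/1.0211 = 536651.

536651 cells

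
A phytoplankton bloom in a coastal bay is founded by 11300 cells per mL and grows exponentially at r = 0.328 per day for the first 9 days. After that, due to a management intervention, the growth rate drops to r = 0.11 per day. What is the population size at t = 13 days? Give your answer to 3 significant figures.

336000 cells per mL

Phase 1: N(9) = 11300·e^(0.328×9) = 11300·e^2.952 = 216330.
Phase 2 runs for 13 − 9 = 4 days at r = 0.11.
N(13) = 216330·e^(0.11×4) = 216330·e^0.44 = 335896.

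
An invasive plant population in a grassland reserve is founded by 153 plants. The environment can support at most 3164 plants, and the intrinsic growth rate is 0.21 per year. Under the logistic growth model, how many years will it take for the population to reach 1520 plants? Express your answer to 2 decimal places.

13.82 years

A = (K − N₀)/N₀ = (3164 − 153)/153 = 19.68.
Solve 3164/(1 + 19.68·e^(−0.21t)) = 1520: 1 + 19.68·e^(−0.21t) = 2.0816, so e^(−0.21t) = 0.054959.
−0.21·t = ln(0.054959) = -2.9012, so t = 2.9012/0.21 = 13.815.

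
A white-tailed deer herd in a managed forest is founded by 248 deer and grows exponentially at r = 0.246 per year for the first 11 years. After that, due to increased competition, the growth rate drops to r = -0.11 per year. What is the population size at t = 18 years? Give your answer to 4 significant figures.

1719 deer

Phase 1: N(11) = 248·e^(0.246×11) = 248·e^2.706 = 3712.38.
Phase 2 runs for 18 − 11 = 7 years at r = -0.11.
N(18) = 3712.38·e^(-0.11×7) = 3712.38·e^-0.77 = 1718.88.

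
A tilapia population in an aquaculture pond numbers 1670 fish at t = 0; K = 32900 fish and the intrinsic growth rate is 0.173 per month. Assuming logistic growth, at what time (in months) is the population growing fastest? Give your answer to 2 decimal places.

Logistic growth is fastest at N = K/2 = 16450.
A = (K − N₀)/N₀ = 18.701. Set K/(1 + A·e^(−rt)) = K/2 → A·e^(−rt) = 1.
e^(−0.173t) = 1/18.701 = 0.0534742, so t = ln(18.701)/0.173 = 2.9286/0.173 = 16.928.

16.93 months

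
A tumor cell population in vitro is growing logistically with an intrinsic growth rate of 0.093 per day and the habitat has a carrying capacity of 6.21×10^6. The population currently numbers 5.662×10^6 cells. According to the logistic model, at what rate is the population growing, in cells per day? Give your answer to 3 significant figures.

46500 cells per day

dN/dt = rN(1 − N/K) = 0.093 × 5.662×10^6 × (1 − 5.662×10^6/6.21×10^6).
1 − 5.662×10^6/6.21×10^6 = 0.088245; dN/dt = 0.093 × 5.662×10^6 × 0.088245 = 46467.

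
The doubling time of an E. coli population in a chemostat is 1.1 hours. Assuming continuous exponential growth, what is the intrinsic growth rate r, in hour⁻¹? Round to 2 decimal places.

0.63 per hour

r = ln(2)/t_d = 0.6931/1.1 = 0.63013.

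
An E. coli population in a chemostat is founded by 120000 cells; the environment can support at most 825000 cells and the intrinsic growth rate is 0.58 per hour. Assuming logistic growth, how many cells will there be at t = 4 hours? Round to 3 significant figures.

523000 cells

A = (K − N₀)/N₀ = (825000 − 120000)/120000 = 5.875.
N(t) = K/(1 + A·e^(−rt)) = 825000/(1 + 5.875×e^(−0.58×4)).
e^(−2.32) = 0.098274; denominator = 1 + 5.875×0.098274 = 1.5774.
N = 825000/1.5774 = 523027.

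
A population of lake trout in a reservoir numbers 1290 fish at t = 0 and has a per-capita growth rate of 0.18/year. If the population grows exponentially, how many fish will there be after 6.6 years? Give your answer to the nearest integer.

N(t) = N₀·e^(rt) = 1290 × e^(0.18×6.6) = 1290 × e^1.188.
e^1.188 ≈ 3.2805, so N ≈ 1290 × 3.2805 = 4231.86.

4232 fish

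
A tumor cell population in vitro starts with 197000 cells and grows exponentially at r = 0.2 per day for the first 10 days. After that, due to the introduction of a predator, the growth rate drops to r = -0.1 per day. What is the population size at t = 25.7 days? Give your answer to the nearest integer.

302840 cells

Phase 1: N(10) = 197000·e^(0.2×10) = 197000·e^2 = 1.455644×10^6.
Phase 2 runs for 25.7 − 10 = 15.7 days at r = -0.1.
N(25.7) = 1.455644×10^6·e^(-0.1×15.7) = 1.455644×10^6·e^-1.57 = 302840.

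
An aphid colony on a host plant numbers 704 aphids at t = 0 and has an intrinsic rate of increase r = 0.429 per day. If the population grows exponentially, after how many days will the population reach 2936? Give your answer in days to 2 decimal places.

3.33 days

Set N₀·e^(rt) = 2936: e^(0.429·t) = 2936/704 = 4.1705.
0.429·t = ln(4.1705) = 1.428, so t = 1.428/0.429 = 3.3287.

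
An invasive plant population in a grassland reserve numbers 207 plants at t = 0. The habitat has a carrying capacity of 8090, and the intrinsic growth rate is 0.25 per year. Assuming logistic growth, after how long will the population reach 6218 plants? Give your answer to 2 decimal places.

A = (K − N₀)/N₀ = (8090 − 207)/207 = 38.082.
Solve 8090/(1 + 38.082·e^(−0.25t)) = 6218: 1 + 38.082·e^(−0.25t) = 1.3011, so e^(−0.25t) = 0.00790558.
−0.25·t = ln(0.00790558) = -4.8402, so t = 4.8402/0.25 = 19.361.

19.36 years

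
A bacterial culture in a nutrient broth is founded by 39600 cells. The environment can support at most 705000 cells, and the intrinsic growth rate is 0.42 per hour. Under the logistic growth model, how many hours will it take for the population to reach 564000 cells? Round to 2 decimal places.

A = (K − N₀)/N₀ = (705000 − 39600)/39600 = 16.803.
Solve 705000/(1 + 16.803·e^(−0.42t)) = 564000: 1 + 16.803·e^(−0.42t) = 1.25, so e^(−0.42t) = 0.0148783.
−0.42·t = ln(0.0148783) = -4.2079, so t = 4.2079/0.42 = 10.019.

10.02 hours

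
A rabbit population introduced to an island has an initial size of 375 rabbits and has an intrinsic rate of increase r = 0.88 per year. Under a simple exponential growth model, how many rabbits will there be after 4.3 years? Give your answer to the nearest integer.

N(t) = N₀·e^(rt) = 375 × e^(0.88×4.3) = 375 × e^3.784.
e^3.784 ≈ 43.992, so N ≈ 375 × 43.992 = 16496.9.

16497 rabbits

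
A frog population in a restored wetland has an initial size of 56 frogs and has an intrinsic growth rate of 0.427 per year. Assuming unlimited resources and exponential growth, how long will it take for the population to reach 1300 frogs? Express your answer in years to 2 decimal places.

7.36 years

Set N₀·e^(rt) = 1300: e^(0.427·t) = 1300/56 = 23.214.
0.427·t = ln(23.214) = 3.1448, so t = 3.1448/0.427 = 7.3648.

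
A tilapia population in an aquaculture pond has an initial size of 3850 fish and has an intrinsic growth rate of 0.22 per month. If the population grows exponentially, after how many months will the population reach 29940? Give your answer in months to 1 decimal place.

9.3 months

Set N₀·e^(rt) = 29940: e^(0.22·t) = 29940/3850 = 7.7766.
0.22·t = ln(7.7766) = 2.0511, so t = 2.0511/0.22 = 9.3233.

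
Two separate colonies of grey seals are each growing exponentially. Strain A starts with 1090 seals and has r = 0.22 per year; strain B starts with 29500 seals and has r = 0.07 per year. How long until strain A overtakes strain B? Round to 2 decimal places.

21.99 years

Set 1090·e^(0.22t) = 29500·e^(0.07t).
e^((0.22 − 0.07)t) = 29500/1090 → e^(0.15·t) = 27.064.
0.15·t = ln(27.064) = 3.2982, so t = 3.2982/0.15 = 21.988.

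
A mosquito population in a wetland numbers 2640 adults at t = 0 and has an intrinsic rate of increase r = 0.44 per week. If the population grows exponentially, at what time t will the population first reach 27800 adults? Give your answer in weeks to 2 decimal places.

5.35 weeks

Set N₀·e^(rt) = 27800: e^(0.44·t) = 27800/2640 = 10.53.
0.44·t = ln(10.53) = 2.3543, so t = 2.3543/0.44 = 5.3506.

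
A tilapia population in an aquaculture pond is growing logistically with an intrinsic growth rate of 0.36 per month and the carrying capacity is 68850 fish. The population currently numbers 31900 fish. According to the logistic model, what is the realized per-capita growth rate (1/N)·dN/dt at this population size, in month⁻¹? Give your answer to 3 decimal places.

(1/N)·dN/dt = r(1 − N/K) = 0.36 × (1 − 31900/68850).
= 0.36 × 0.53667 = 0.1932.

0.193 per month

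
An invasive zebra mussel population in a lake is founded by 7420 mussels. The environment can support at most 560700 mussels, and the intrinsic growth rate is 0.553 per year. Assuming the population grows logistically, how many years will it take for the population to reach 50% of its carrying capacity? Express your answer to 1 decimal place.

A = (K − N₀)/N₀ = (560700 − 7420)/7420 = 74.566.
Solve 560700/(1 + 74.566·e^(−0.553t)) = 280350: 1 + 74.566·e^(−0.553t) = 2, so e^(−0.553t) = 0.0134109.
−0.553·t = ln(0.0134109) = -4.3117, so t = 4.3117/0.553 = 7.7969.

7.8 years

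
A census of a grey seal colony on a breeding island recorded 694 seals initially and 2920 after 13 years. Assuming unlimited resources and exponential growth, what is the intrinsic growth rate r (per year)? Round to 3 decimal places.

0.111 per year

From N(t) = N₀·e^(rt): e^(r·13) = 2920/694 = 4.2075.
r·13 = ln(4.2075) = 1.4369, so r = 1.4369/13 = 0.11053.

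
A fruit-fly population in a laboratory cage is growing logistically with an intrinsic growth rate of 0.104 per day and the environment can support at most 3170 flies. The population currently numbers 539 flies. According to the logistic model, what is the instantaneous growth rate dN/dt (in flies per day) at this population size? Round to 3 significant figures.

46.5 flies per day

dN/dt = rN(1 − N/K) = 0.104 × 539 × (1 − 539/3170).
1 − 539/3170 = 0.82997; dN/dt = 0.104 × 539 × 0.82997 = 46.525.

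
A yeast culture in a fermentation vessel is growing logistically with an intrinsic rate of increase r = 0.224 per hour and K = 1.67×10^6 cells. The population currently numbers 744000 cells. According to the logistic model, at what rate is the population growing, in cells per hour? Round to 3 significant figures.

dN/dt = rN(1 − N/K) = 0.224 × 744000 × (1 − 744000/1.67×10^6).
1 − 744000/1.67×10^6 = 0.55449; dN/dt = 0.224 × 744000 × 0.55449 = 92409.

92400 cells per hour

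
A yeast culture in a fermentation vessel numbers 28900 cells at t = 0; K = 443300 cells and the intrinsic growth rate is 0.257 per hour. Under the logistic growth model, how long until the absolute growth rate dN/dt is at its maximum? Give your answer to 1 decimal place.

Logistic growth is fastest at N = K/2 = 221650.
A = (K − N₀)/N₀ = 14.339. Set K/(1 + A·e^(−rt)) = K/2 → A·e^(−rt) = 1.
e^(−0.257t) = 1/14.339 = 0.0697394, so t = ln(14.339)/0.257 = 2.663/0.257 = 10.362.

10.4 hours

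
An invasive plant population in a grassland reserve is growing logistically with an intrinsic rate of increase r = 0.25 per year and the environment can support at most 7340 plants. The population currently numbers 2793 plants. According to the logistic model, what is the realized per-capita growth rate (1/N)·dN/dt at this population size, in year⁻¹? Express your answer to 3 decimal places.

0.155 per year

(1/N)·dN/dt = r(1 − N/K) = 0.25 × (1 − 2793/7340).
= 0.25 × 0.61948 = 0.15487.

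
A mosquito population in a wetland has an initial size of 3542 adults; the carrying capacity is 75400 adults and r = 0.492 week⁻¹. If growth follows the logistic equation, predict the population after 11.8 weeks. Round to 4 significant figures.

71060 adults

A = (K − N₀)/N₀ = (75400 − 3542)/3542 = 20.287.
N(t) = K/(1 + A·e^(−rt)) = 75400/(1 + 20.287×e^(−0.492×11.8)).
e^(−5.806) = 0.0030106; denominator = 1 + 20.287×0.0030106 = 1.0611.
N = 75400/1.0611 = 71059.8.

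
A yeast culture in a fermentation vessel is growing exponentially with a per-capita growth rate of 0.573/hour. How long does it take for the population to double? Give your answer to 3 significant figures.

Doubling time t_d = ln(2)/r = 0.6931/0.573 = 1.2097.

1.21 hours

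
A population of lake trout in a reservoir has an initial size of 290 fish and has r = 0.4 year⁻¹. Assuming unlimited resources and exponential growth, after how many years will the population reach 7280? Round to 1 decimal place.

Set N₀·e^(rt) = 7280: e^(0.4·t) = 7280/290 = 25.103.
0.4·t = ln(25.103) = 3.223, so t = 3.223/0.4 = 8.0575.

8.1 years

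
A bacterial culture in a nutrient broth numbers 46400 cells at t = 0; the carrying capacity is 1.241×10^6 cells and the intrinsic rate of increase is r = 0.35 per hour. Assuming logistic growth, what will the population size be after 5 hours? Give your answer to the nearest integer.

A = (K − N₀)/N₀ = (1.241×10^6 − 46400)/46400 = 25.746.
N(t) = K/(1 + A·e^(−rt)) = 1.241×10^6/(1 + 25.746×e^(−0.35×5)).
e^(−1.75) = 0.17377; denominator = 1 + 25.746×0.17377 = 5.4739.
N = 1.241×10^6/5.4739 = 226711.

226711 cells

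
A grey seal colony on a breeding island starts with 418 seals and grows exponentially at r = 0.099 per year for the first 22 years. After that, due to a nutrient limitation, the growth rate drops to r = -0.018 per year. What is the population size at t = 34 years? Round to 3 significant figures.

2970 seals

Phase 1: N(22) = 418·e^(0.099×22) = 418·e^2.178 = 3690.37.
Phase 2 runs for 34 − 22 = 12 years at r = -0.018.
N(34) = 3690.37·e^(-0.018×12) = 3690.37·e^-0.216 = 2973.46.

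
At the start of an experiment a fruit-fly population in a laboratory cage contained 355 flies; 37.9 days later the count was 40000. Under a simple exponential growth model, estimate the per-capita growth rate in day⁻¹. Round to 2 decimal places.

From N(t) = N₀·e^(rt): e^(r·37.9) = 40000/355 = 112.68.
r·37.9 = ln(112.68) = 4.7245, so r = 4.7245/37.9 = 0.12466.

0.12 per day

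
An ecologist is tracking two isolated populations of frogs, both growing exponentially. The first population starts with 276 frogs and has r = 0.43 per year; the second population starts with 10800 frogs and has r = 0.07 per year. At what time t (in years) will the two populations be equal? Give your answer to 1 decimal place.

10.2 years

Set 276·e^(0.43t) = 10800·e^(0.07t).
e^((0.43 − 0.07)t) = 10800/276 → e^(0.36·t) = 39.13.
0.36·t = ln(39.13) = 3.6669, so t = 3.6669/0.36 = 10.186.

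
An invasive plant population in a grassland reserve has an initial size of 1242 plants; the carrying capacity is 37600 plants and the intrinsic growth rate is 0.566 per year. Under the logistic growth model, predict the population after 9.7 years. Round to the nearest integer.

A = (K − N₀)/N₀ = (37600 − 1242)/1242 = 29.274.
N(t) = K/(1 + A·e^(−rt)) = 37600/(1 + 29.274×e^(−0.566×9.7)).
e^(−5.49) = 0.004127; denominator = 1 + 29.274×0.004127 = 1.1208.
N = 37600/1.1208 = 33547.1.

33547 plants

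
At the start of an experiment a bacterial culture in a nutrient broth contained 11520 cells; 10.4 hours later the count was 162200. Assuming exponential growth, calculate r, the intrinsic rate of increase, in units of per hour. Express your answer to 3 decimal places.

0.254 per hour

From N(t) = N₀·e^(rt): e^(r·10.4) = 162200/11520 = 14.08.
r·10.4 = ln(14.08) = 2.6447, so r = 2.6447/10.4 = 0.2543.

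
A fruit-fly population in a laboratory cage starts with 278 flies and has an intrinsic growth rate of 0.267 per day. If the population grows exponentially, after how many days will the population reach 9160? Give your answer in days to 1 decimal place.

Set N₀·e^(rt) = 9160: e^(0.267·t) = 9160/278 = 32.95.
0.267·t = ln(32.95) = 3.495, so t = 3.495/0.267 = 13.09.

13.1 days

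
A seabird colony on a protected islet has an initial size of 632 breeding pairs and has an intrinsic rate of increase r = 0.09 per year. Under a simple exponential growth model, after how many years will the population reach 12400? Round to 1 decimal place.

33.1 years

Set N₀·e^(rt) = 12400: e^(0.09·t) = 12400/632 = 19.62.
0.09·t = ln(19.62) = 2.9766, so t = 2.9766/0.09 = 33.073.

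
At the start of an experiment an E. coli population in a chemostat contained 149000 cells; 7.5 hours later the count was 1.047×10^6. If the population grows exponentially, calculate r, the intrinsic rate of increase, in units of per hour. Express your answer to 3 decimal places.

0.260 per hour

From N(t) = N₀·e^(rt): e^(r·7.5) = 1.047×10^6/149000 = 7.0268.
r·7.5 = ln(7.0268) = 1.9497, so r = 1.9497/7.5 = 0.25997.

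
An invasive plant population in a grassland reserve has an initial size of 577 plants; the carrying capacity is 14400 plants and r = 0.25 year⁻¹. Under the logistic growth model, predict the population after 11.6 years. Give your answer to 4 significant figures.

6212 plants

A = (K − N₀)/N₀ = (14400 − 577)/577 = 23.957.
N(t) = K/(1 + A·e^(−rt)) = 14400/(1 + 23.957×e^(−0.25×11.6)).
e^(−2.9) = 0.055023; denominator = 1 + 23.957×0.055023 = 2.3182.
N = 14400/2.3182 = 6211.79.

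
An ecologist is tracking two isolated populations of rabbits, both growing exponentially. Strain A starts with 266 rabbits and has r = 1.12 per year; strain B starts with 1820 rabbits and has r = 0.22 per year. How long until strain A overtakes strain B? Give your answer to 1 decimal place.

Set 266·e^(1.12t) = 1820·e^(0.22t).
e^((1.12 − 0.22)t) = 1820/266 → e^(0.9·t) = 6.8421.
0.9·t = ln(6.8421) = 1.9231, so t = 1.9231/0.9 = 2.1368.

2.1 years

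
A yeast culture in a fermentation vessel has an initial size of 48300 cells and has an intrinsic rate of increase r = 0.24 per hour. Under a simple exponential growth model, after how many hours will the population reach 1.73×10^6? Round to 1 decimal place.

Set N₀·e^(rt) = 1.73×10^6: e^(0.24·t) = 1.73×10^6/48300 = 35.818.
0.24·t = ln(35.818) = 3.5784, so t = 3.5784/0.24 = 14.91.

14.9 hours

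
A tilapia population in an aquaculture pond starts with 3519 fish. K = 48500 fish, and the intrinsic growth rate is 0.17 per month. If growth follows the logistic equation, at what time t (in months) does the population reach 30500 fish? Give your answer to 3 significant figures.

A = (K − N₀)/N₀ = (48500 − 3519)/3519 = 12.782.
Solve 48500/(1 + 12.782·e^(−0.17t)) = 30500: 1 + 12.782·e^(−0.17t) = 1.5902, so e^(−0.17t) = 0.0461703.
−0.17·t = ln(0.0461703) = -3.0754, so t = 3.0754/0.17 = 18.091.

18.1 months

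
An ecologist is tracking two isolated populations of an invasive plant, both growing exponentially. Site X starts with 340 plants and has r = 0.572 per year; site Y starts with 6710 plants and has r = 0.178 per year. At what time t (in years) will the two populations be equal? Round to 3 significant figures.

Set 340·e^(0.572t) = 6710·e^(0.178t).
e^((0.572 − 0.178)t) = 6710/340 → e^(0.394·t) = 19.735.
0.394·t = ln(19.735) = 2.9824, so t = 2.9824/0.394 = 7.5696.

7.57 years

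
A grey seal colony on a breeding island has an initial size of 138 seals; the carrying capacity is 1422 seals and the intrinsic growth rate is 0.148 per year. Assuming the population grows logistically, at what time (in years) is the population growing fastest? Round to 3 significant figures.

Logistic growth is fastest at N = K/2 = 711.
A = (K − N₀)/N₀ = 9.3043. Set K/(1 + A·e^(−rt)) = K/2 → A·e^(−rt) = 1.
e^(−0.148t) = 1/9.3043 = 0.107477, so t = ln(9.3043)/0.148 = 2.2305/0.148 = 15.071.

15.1 years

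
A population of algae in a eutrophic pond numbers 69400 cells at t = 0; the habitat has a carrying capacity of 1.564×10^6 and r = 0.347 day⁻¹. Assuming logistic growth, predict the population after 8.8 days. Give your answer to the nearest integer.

775694 cells

A = (K − N₀)/N₀ = (1.564×10^6 − 69400)/69400 = 21.536.
N(t) = K/(1 + A·e^(−rt)) = 1.564×10^6/(1 + 21.536×e^(−0.347×8.8)).
e^(−3.054) = 0.047189; denominator = 1 + 21.536×0.047189 = 2.0163.
N = 1.564×10^6/2.0163 = 775694.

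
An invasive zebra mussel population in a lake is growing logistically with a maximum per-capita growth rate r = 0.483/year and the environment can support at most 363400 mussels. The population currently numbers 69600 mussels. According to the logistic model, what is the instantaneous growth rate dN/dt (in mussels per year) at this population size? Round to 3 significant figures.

27200 mussels per year

dN/dt = rN(1 − N/K) = 0.483 × 69600 × (1 − 69600/363400).
1 − 69600/363400 = 0.80848; dN/dt = 0.483 × 69600 × 0.80848 = 27178.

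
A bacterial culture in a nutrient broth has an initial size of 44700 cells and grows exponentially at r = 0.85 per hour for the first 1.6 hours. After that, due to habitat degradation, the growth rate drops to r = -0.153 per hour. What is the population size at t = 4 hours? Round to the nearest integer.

120635 cells

Phase 1: N(1.6) = 44700·e^(0.85×1.6) = 44700·e^1.36 = 174160.
Phase 2 runs for 4 − 1.6 = 2.4 hours at r = -0.153.
N(4) = 174160·e^(-0.153×2.4) = 174160·e^-0.3672 = 120635.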